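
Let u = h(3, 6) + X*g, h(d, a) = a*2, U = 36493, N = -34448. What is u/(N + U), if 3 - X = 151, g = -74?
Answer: 10964/2045 ≈ 5.3614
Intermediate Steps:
h(d, a) = 2*a
X = -148 (X = 3 - 1*151 = 3 - 151 = -148)
u = 10964 (u = 2*6 - 148*(-74) = 12 + 10952 = 10964)
u/(N + U) = 10964/(-34448 + 36493) = 10964/2045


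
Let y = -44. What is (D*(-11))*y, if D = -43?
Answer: -20812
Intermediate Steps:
(D*(-11))*y = -43*(-11)*(-44) = 473*(-44) = -20812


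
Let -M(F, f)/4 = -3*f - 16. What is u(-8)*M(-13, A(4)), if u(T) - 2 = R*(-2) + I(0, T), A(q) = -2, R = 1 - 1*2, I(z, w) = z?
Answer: 160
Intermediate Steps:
R = -1 (R = 1 - 2 = -1)
u(T) = 4 (u(T) = 2 + (-1*(-2) + 0) = 2 + (2 + 0) = 2 + 2 = 4)
M(F, f) = 64 + 12*f (M(F, f) = -4*(-3*f - 16) = -4*(-16 - 3*f) = 64 + 12*f)
u(-8)*M(-13, A(4)) = 4*(64 + 12*(-2)) = 4*(64 - 24) = 4*40 = 160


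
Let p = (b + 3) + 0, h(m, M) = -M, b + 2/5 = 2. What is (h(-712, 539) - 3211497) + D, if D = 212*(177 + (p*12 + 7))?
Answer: -15806628/5 ≈ -3.1613e+6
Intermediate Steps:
b = 8/5 (b = -⅖ + 2 = 8/5 ≈ 1.6000)
p = 23/5 (p = (8/5 + 3) + 0 = 23/5 + 0 = 23/5 ≈ 4.6000)
D = 253552/5 (D = 212*(177 + ((23/5)*12 + 7)) = 212*(177 + (276/5 + 7)) = 212*(177 + 311/5) = 212*(1196/5) = 253552/5 ≈ 50710.)
(h(-712, 539) - 3211497) + D = (-1*539 - 3211497) + 253552/5 = (-539 - 3211497) + 253552/5 = -3212036 + 253552/5 = -15806628/5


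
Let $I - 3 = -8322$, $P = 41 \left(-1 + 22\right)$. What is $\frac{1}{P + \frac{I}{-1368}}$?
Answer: $\frac{456}{395389} \approx 0.0011533$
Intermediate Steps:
$P = 861$ ($P = 41 \cdot 21 = 861$)
$I = -8319$ ($I = 3 - 8322 = -8319$)
$\frac{1}{P + \frac{I}{-1368}} = \frac{1}{861 - \frac{8319}{-1368}} = \frac{1}{861 - - \frac{2773}{456}} = \frac{1}{861 + \frac{2773}{456}} = \frac{1}{\frac{395389}{456}} = \frac{456}{395389}$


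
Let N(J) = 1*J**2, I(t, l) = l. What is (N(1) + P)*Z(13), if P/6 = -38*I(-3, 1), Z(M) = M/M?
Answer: -227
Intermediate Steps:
N(J) = J**2
Z(M) = 1
P = -228 (P = 6*(-38*1) = 6*(-38) = -228)
(N(1) + P)*Z(13) = (1**2 - 228)*1 = (1 - 228)*1 = -227*1 = -227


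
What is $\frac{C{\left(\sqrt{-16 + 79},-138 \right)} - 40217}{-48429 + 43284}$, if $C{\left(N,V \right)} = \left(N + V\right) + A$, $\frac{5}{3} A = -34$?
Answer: $\frac{201877}{25725} - \frac{\sqrt{7}}{1715} \approx 7.846$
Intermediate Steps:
$A = - \frac{102}{5}$ ($A = \frac{3}{5} \left(-34\right) = - \frac{102}{5} \approx -20.4$)
$C{\left(N,V \right)} = - \frac{102}{5} + N + V$ ($C{\left(N,V \right)} = \left(N + V\right) - \frac{102}{5} = - \frac{102}{5} + N + V$)
$\frac{C{\left(\sqrt{-16 + 79},-138 \right)} - 40217}{-48429 + 43284} = \frac{\left(- \frac{102}{5} + \sqrt{-16 + 79} - 138\right) - 40217}{-48429 + 43284} = \frac{\left(- \frac{102}{5} + \sqrt{63} - 138\right) - 40217}{-5145} = \left(\left(- \frac{102}{5} + 3 \sqrt{7} - 138\right) - 40217\right) \left(- \frac{1}{5145}\right) = \left(\left(- \frac{792}{5} + 3 \sqrt{7}\right) - 40217\right) \left(- \frac{1}{5145}\right) = \left(- \frac{201877}{5} + 3 \sqrt{7}\right) \left(- \frac{1}{5145}\right) = \frac{201877}{25725} - \frac{\sqrt{7}}{1715}$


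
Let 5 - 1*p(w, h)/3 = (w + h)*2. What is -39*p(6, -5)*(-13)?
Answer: 4563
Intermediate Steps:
p(w, h) = 15 - 6*h - 6*w (p(w, h) = 15 - 3*(w + h)*2 = 15 - 3*(h + w)*2 = 15 - 3*(2*h + 2*w) = 15 + (-6*h - 6*w) = 15 - 6*h - 6*w)
-39*p(6, -5)*(-13) = -39*(15 - 6*(-5) - 6*6)*(-13) = -39*(15 + 30 - 36)*(-13) = -39*9*(-13) = -351*(-13) = 4563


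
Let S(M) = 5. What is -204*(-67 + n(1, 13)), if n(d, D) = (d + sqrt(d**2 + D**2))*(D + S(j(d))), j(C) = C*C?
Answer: 9996 - 3672*sqrt(170) ≈ -37881.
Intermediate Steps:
j(C) = C**2
n(d, D) = (5 + D)*(d + sqrt(D**2 + d**2)) (n(d, D) = (d + sqrt(d**2 + D**2))*(D + 5) = (d + sqrt(D**2 + d**2))*(5 + D) = (5 + D)*(d + sqrt(D**2 + d**2)))
-204*(-67 + n(1, 13)) = -204*(-67 + (5*1 + 5*sqrt(13**2 + 1**2) + 13*1 + 13*sqrt(13**2 + 1**2))) = -204*(-67 + (5 + 5*sqrt(169 + 1) + 13 + 13*sqrt(169 + 1))) = -204*(-67 + (5 + 5*sqrt(170) + 13 + 13*sqrt(170))) = -204*(-67 + (18 + 18*sqrt(170))) = -204*(-49 + 18*sqrt(170)) = 9996 - 3672*sqrt(170)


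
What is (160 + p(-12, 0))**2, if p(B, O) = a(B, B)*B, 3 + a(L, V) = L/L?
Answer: 33856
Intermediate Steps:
a(L, V) = -2 (a(L, V) = -3 + L/L = -3 + 1 = -2)
p(B, O) = -2*B
(160 + p(-12, 0))**2 = (160 - 2*(-12))**2 = (160 + 24)**2 = 184**2 = 33856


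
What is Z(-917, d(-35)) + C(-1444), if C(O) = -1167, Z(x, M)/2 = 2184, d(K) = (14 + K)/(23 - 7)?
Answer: 3201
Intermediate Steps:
d(K) = 7/8 + K/16 (d(K) = (14 + K)/16 = (14 + K)*(1/16) = 7/8 + K/16)
Z(x, M) = 4368 (Z(x, M) = 2*2184 = 4368)
Z(-917, d(-35)) + C(-1444) = 4368 - 1167 = 3201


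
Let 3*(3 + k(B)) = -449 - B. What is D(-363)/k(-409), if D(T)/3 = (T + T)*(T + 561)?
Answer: 1293732/49 ≈ 26403.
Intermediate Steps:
D(T) = 6*T*(561 + T) (D(T) = 3*((T + T)*(T + 561)) = 3*((2*T)*(561 + T)) = 3*(2*T*(561 + T)) = 6*T*(561 + T))
k(B) = -458/3 - B/3 (k(B) = -3 + (-449 - B)/3 = -3 + (-449/3 - B/3) = -458/3 - B/3)
D(-363)/k(-409) = (6*(-363)*(561 - 363))/(-458/3 - ⅓*(-409)) = (6*(-363)*198)/(-458/3 + 409/3) = -431244/(-49/3) = -431244*(-3/49) = 1293732/49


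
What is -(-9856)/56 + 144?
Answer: 320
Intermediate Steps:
-(-9856)/56 + 144 = -112*(-11/7) + 144 = 176 + 144 = 320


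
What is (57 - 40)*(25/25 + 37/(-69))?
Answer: 544/69 ≈ 7.8841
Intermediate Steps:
(57 - 40)*(25/25 + 37/(-69)) = 17*(25*(1/25) + 37*(-1/69)) = 17*(1 - 37/69) = 17*(32/69) = 544/69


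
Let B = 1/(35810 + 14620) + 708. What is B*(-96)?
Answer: -571271056/8405 ≈ -67968.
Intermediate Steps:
B = 35704441/50430 (B = 1/50430 + 708 = 35704441/50430 ≈ 708.00)
B*(-96) = (35704441/50430)*(-96) = -571271056/8405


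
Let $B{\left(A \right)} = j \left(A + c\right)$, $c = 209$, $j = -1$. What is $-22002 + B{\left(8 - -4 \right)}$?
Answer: $-22223$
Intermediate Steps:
$B{\left(A \right)} = -209 - A$ ($B{\left(A \right)} = - (A + 209) = - (209 + A) = -209 - A$)
$-22002 + B{\left(8 - -4 \right)} = -22002 - \left(217 + 4\right) = -22002 - 221 = -22223$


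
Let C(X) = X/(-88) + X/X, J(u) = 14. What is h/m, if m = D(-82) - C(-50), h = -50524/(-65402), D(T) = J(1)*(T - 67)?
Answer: -1111528/3003684953 ≈ -0.00037005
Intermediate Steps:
C(X) = 1 - X/88 (C(X) = X*(-1/88) + 1 = -X/88 + 1 = 1 - X/88)
D(T) = -938 + 14*T (D(T) = 14*(T - 67) = 14*(-67 + T) = -938 + 14*T)
h = 25262/32701 (h = -50524*(-1/65402) = 25262/32701 ≈ 0.77251)
m = -91853/44 (m = (-938 + 14*(-82)) - (1 - 1/88*(-50)) = (-938 - 1148) - (1 + 25/44) = -2086 - 1*69/44 = -2086 - 69/44 = -91853/44 ≈ -2087.6)
h/m = 25262/(32701*(-91853/44)) = (25262/32701)*(-44/91853) = -1111528/3003684953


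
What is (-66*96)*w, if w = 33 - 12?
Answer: -133056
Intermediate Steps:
w = 21
(-66*96)*w = -66*96*21 = -6336*21 = -133056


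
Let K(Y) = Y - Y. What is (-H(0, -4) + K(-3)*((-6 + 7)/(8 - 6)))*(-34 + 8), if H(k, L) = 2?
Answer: 52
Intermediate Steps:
K(Y) = 0
(-H(0, -4) + K(-3)*((-6 + 7)/(8 - 6)))*(-34 + 8) = (-1*2 + 0*((-6 + 7)/(8 - 6)))*(-34 + 8) = (-2 + 0*(1/2))*(-26) = (-2 + 0*(1*(½)))*(-26) = (-2 + 0*(½))*(-26) = (-2 + 0)*(-26) = -2*(-26) = 52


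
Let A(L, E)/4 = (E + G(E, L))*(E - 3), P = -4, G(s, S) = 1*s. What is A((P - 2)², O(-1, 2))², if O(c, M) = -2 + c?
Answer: 20736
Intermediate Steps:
G(s, S) = s
A(L, E) = 8*E*(-3 + E) (A(L, E) = 4*((E + E)*(E - 3)) = 4*((2*E)*(-3 + E)) = 4*(2*E*(-3 + E)) = 8*E*(-3 + E))
A((P - 2)², O(-1, 2))² = (8*(-2 - 1)*(-3 + (-2 - 1)))² = (8*(-3)*(-3 - 3))² = (8*(-3)*(-6))² = 144² = 20736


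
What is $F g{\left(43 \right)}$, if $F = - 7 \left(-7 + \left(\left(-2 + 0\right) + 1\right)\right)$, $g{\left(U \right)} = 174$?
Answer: $9744$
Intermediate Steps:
$F = 56$ ($F = - 7 \left(-7 + \left(-2 + 1\right)\right) = - 7 \left(-7 - 1\right) = \left(-7\right) \left(-8\right) = 56$)
$F g{\left(43 \right)} = 56 \cdot 174 = 9744$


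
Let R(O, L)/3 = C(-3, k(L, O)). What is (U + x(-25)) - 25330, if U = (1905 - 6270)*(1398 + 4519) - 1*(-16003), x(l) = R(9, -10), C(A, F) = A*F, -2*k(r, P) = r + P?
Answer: -51674073/2 ≈ -2.5837e+7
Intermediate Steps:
k(r, P) = -P/2 - r/2 (k(r, P) = -(r + P)/2 = -(P + r)/2 = -P/2 - r/2)
R(O, L) = 9*L/2 + 9*O/2 (R(O, L) = 3*(-3*(-O/2 - L/2)) = 3*(-3*(-L/2 - O/2)) = 3*(3*L/2 + 3*O/2) = 9*L/2 + 9*O/2)
x(l) = -9/2 (x(l) = (9/2)*(-10) + (9/2)*9 = -45 + 81/2 = -9/2)
U = -25811702 (U = -4365*5917 + 16003 = -25827705 + 16003 = -25811702)
(U + x(-25)) - 25330 = (-25811702 - 9/2) - 25330 = -51623413/2 - 25330 = -51674073/2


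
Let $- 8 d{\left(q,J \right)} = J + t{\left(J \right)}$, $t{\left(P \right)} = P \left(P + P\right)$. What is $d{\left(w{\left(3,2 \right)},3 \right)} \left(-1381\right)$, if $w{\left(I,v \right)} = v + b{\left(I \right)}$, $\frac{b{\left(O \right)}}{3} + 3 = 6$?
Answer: $\frac{29001}{8} \approx 3625.1$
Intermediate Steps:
$b{\left(O \right)} = 9$ ($b{\left(O \right)} = -9 + 3 \cdot 6 = -9 + 18 = 9$)
$t{\left(P \right)} = 2 P^{2}$ ($t{\left(P \right)} = P 2 P = 2 P^{2}$)
$w{\left(I,v \right)} = 9 + v$ ($w{\left(I,v \right)} = v + 9 = 9 + v$)
$d{\left(q,J \right)} = - \frac{J^{2}}{4} - \frac{J}{8}$ ($d{\left(q,J \right)} = - \frac{J + 2 J^{2}}{8} = - \frac{J^{2}}{4} - \frac{J}{8}$)
$d{\left(w{\left(3,2 \right)},3 \right)} \left(-1381\right) = \frac{1}{8} \cdot 3 \left(-1 - 6\right) \left(-1381\right) = \frac{1}{8} \cdot 3 \left(-7\right) \left(-1381\right) = \left(- \frac{21}{8}\right) \left(-1381\right) = \frac{29001}{8}$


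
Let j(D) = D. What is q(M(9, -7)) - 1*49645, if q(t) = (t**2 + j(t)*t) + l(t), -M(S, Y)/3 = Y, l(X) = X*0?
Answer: -48763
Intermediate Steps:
l(X) = 0
M(S, Y) = -3*Y
q(t) = 2*t**2 (q(t) = (t**2 + t*t) + 0 = (t**2 + t**2) + 0 = 2*t**2 + 0 = 2*t**2)
q(M(9, -7)) - 1*49645 = 2*(-3*(-7))**2 - 1*49645 = 2*21**2 - 49645 = 2*441 - 49645 = 882 - 49645 = -48763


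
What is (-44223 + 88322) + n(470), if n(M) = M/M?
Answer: 44100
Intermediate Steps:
n(M) = 1
(-44223 + 88322) + n(470) = (-44223 + 88322) + 1 = 44099 + 1 = 44100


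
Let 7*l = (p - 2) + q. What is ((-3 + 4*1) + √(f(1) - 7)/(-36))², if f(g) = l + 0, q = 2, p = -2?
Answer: (252 - I*√357)²/63504 ≈ 0.99438 - 0.14996*I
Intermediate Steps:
l = -2/7 (l = ((-2 - 2) + 2)/7 = (-4 + 2)/7 = (⅐)*(-2) = -2/7 ≈ -0.28571)
f(g) = -2/7 (f(g) = -2/7 + 0 = -2/7)
((-3 + 4*1) + √(f(1) - 7)/(-36))² = ((-3 + 4*1) + √(-2/7 - 7)/(-36))² = ((-3 + 4) + √(-51/7)*(-1/36))² = (1 + (I*√357/7)*(-1/36))² = (1 - I*√357/252)²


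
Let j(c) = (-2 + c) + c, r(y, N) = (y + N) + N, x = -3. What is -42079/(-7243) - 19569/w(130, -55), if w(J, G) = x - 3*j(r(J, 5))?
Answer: 58986130/2020797 ≈ 29.190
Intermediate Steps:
r(y, N) = y + 2*N (r(y, N) = (N + y) + N = y + 2*N)
j(c) = -2 + 2*c
w(J, G) = -57 - 6*J (w(J, G) = -3 - 3*(-2 + 2*(J + 2*5)) = -3 - 3*(-2 + 2*(J + 10)) = -3 - 3*(-2 + 2*(10 + J)) = -3 - 3*(-2 + (20 + 2*J)) = -3 - 3*(18 + 2*J) = -3 + (-54 - 6*J) = -57 - 6*J)
-42079/(-7243) - 19569/w(130, -55) = -42079/(-7243) - 19569/(-57 - 6*130) = -42079*(-1/7243) - 19569/(-57 - 780) = 42079/7243 - 19569/(-837) = 42079/7243 - 19569*(-1/837) = 42079/7243 + 6523/279 = 58986130/2020797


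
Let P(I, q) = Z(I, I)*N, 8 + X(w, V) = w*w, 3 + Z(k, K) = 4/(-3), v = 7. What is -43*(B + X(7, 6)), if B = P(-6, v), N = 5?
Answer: -2494/3 ≈ -831.33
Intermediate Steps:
Z(k, K) = -13/3 (Z(k, K) = -3 + 4/(-3) = -3 + 4*(-⅓) = -3 - 4/3 = -13/3)
X(w, V) = -8 + w² (X(w, V) = -8 + w*w = -8 + w²)
P(I, q) = -65/3 (P(I, q) = -13/3*5 = -65/3)
B = -65/3 ≈ -21.667
-43*(B + X(7, 6)) = -43*(-65/3 + (-8 + 7²)) = -43*(-65/3 + (-8 + 49)) = -43*(-65/3 + 41) = -43*58/3 = -2494/3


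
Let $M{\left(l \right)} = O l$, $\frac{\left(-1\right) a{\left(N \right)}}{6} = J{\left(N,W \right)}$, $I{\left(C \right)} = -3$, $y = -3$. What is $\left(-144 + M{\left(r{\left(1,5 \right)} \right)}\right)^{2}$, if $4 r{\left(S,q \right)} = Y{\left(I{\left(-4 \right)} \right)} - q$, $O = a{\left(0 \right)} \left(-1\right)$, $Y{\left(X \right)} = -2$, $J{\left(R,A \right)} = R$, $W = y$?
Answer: $20736$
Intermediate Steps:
$W = -3$
$a{\left(N \right)} = - 6 N$
$O = 0$ ($O = \left(-6\right) 0 \left(-1\right) = 0 \left(-1\right) = 0$)
$r{\left(S,q \right)} = - \frac{1}{2} - \frac{q}{4}$ ($r{\left(S,q \right)} = \frac{-2 - q}{4} = - \frac{1}{2} - \frac{q}{4}$)
$M{\left(l \right)} = 0$ ($M{\left(l \right)} = 0 l = 0$)
$\left(-144 + M{\left(r{\left(1,5 \right)} \right)}\right)^{2} = \left(-144 + 0\right)^{2} = \left(-144\right)^{2} = 20736$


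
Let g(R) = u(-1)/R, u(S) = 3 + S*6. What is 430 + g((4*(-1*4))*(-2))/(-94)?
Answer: 1293443/3008 ≈ 430.00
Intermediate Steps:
u(S) = 3 + 6*S
g(R) = -3/R (g(R) = (3 + 6*(-1))/R = (3 - 6)/R = -3/R)
430 + g((4*(-1*4))*(-2))/(-94) = 430 - 3/((4*(-1*4))*(-2))/(-94) = 430 - 3/((4*(-4))*(-2))*(-1/94) = 430 - 3/((-16*(-2)))*(-1/94) = 430 - 3/32*(-1/94) = 430 + 3/3008 = 1293443/3008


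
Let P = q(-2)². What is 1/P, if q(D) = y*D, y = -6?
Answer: 1/144 ≈ 0.0069444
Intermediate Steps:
q(D) = -6*D
P = 144 (P = (-6*(-2))² = 12² = 144)
1/P = 1/144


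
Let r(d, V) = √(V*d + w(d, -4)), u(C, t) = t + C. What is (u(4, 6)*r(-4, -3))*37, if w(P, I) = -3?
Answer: 1110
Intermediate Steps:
u(C, t) = C + t
r(d, V) = √(-3 + V*d) (r(d, V) = √(V*d - 3) = √(-3 + V*d))
(u(4, 6)*r(-4, -3))*37 = ((4 + 6)*√(-3 - 3*(-4)))*37 = (10*√(-3 + 12))*37 = (10*√9)*37 = (10*3)*37 = 30*37 = 1110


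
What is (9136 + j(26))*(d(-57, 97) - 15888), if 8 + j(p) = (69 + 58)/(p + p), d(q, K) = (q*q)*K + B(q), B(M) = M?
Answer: 2731901382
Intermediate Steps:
d(q, K) = q + K*q**2 (d(q, K) = (q*q)*K + q = q**2*K + q = K*q**2 + q = q + K*q**2)
j(p) = -8 + 127/(2*p) (j(p) = -8 + (69 + 58)/(p + p) = -8 + 127/((2*p)) = -8 + 127*(1/(2*p)) = -8 + 127/(2*p))
(9136 + j(26))*(d(-57, 97) - 15888) = (9136 + (-8 + (127/2)/26))*(-57*(1 + 97*(-57)) - 15888) = (9136 + (-8 + (127/2)*(1/26)))*(-57*(1 - 5529) - 15888) = (9136 + (-8 + 127/52))*(-57*(-5528) - 15888) = (9136 - 289/52)*(315096 - 15888) = (474783/52)*299208 = 2731901382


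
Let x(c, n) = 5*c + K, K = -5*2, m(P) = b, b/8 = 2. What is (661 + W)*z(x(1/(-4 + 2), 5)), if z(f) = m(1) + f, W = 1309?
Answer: 6895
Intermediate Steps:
b = 16 (b = 8*2 = 16)
m(P) = 16
K = -10
x(c, n) = -10 + 5*c (x(c, n) = 5*c - 10 = -10 + 5*c)
z(f) = 16 + f
(661 + W)*z(x(1/(-4 + 2), 5)) = (661 + 1309)*(16 + (-10 + 5/(-4 + 2))) = 1970*(16 + (-10 + 5/(-2))) = 1970*(16 + (-10 + 5*(-½))) = 1970*(16 + (-10 - 5/2)) = 1970*(16 - 25/2) = 1970*(7/2) = 6895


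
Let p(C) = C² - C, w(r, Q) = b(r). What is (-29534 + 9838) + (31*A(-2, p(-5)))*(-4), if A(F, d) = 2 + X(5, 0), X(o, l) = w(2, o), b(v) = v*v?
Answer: -20440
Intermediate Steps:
b(v) = v²
w(r, Q) = r²
X(o, l) = 4 (X(o, l) = 2² = 4)
A(F, d) = 6 (A(F, d) = 2 + 4 = 6)
(-29534 + 9838) + (31*A(-2, p(-5)))*(-4) = (-29534 + 9838) + (31*6)*(-4) = -19696 + 186*(-4) = -19696 - 744 = -20440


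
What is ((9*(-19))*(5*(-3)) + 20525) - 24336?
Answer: -1246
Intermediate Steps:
((9*(-19))*(5*(-3)) + 20525) - 24336 = (-171*(-15) + 20525) - 24336 = (2565 + 20525) - 24336 = 23090 - 24336 = -1246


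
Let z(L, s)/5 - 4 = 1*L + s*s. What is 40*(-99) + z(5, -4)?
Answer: -3835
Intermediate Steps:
z(L, s) = 20 + 5*L + 5*s**2 (z(L, s) = 20 + 5*(1*L + s*s) = 20 + 5*(L + s**2) = 20 + (5*L + 5*s**2) = 20 + 5*L + 5*s**2)
40*(-99) + z(5, -4) = 40*(-99) + (20 + 5*5 + 5*(-4)**2) = -3960 + (20 + 25 + 5*16) = -3960 + (20 + 25 + 80) = -3960 + 125 = -3835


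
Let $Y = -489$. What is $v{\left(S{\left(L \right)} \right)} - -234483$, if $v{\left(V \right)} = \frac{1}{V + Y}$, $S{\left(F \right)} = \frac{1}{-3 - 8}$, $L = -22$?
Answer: $\frac{1261518529}{5380} \approx 2.3448 \cdot 10^{5}$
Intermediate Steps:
$S{\left(F \right)} = - \frac{1}{11}$ ($S{\left(F \right)} = \frac{1}{-11} = - \frac{1}{11}$)
$v{\left(V \right)} = \frac{1}{-489 + V}$ ($v{\left(V \right)} = \frac{1}{V - 489} = \frac{1}{-489 + V}$)
$v{\left(S{\left(L \right)} \right)} - -234483 = \frac{1}{-489 - \frac{1}{11}} - -234483 = \frac{1}{- \frac{5380}{11}} + 234483 = - \frac{11}{5380} + 234483 = \frac{1261518529}{5380}$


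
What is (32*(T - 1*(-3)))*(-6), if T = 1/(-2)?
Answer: -480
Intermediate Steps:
T = -½ ≈ -0.50000
(32*(T - 1*(-3)))*(-6) = (32*(-½ - 1*(-3)))*(-6) = (32*(-½ + 3))*(-6) = (32*(5/2))*(-6) = 80*(-6) = -480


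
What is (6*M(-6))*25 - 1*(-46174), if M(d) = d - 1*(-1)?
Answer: 45424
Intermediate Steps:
M(d) = 1 + d (M(d) = d + 1 = 1 + d)
(6*M(-6))*25 - 1*(-46174) = (6*(1 - 6))*25 - 1*(-46174) = (6*(-5))*25 + 46174 = -30*25 + 46174 = -750 + 46174 = 45424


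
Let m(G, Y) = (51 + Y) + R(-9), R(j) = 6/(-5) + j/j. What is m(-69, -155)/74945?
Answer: -521/374725 ≈ -0.0013904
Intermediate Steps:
R(j) = -⅕ (R(j) = 6*(-⅕) + 1 = -6/5 + 1 = -⅕)
m(G, Y) = 254/5 + Y (m(G, Y) = (51 + Y) - ⅕ = 254/5 + Y)
m(-69, -155)/74945 = (254/5 - 155)/74945 = -521/5*1/74945 = -521/374725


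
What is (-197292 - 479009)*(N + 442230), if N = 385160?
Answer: -559564684390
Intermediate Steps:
(-197292 - 479009)*(N + 442230) = (-197292 - 479009)*(385160 + 442230) = -676301*827390 = -559564684390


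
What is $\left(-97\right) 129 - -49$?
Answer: $-12464$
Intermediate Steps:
$\left(-97\right) 129 - -49 = -12513 + \left(-3 + 52\right) = -12513 + 49 = -12464$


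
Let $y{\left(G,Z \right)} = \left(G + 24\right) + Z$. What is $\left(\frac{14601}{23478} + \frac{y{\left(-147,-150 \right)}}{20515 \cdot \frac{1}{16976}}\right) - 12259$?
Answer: $- \frac{2004356574553}{160550390} \approx -12484.0$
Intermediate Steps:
$y{\left(G,Z \right)} = 24 + G + Z$ ($y{\left(G,Z \right)} = \left(24 + G\right) + Z = 24 + G + Z$)
$\left(\frac{14601}{23478} + \frac{y{\left(-147,-150 \right)}}{20515 \cdot \frac{1}{16976}}\right) - 12259 = \left(\frac{14601}{23478} + \frac{24 - 147 - 150}{20515 \cdot \frac{1}{16976}}\right) - 12259 = \left(14601 \cdot \frac{1}{23478} - \frac{273}{20515 \cdot \frac{1}{16976}}\right) - 12259 = \left(\frac{4867}{7826} - \frac{273}{\frac{20515}{16976}}\right) - 12259 = \left(\frac{4867}{7826} - \frac{4634448}{20515}\right) - 12259 = - \frac{36169343543}{160550390} - 12259 = - \frac{2004356574553}{160550390}$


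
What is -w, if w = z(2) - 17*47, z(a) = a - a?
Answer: 799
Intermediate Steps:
z(a) = 0
w = -799 (w = 0 - 17*47 = 0 - 799 = -799)
-w = -1*(-799) = 799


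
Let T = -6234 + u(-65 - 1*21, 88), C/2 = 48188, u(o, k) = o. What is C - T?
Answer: 102696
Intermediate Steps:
C = 96376 (C = 2*48188 = 96376)
T = -6320 (T = -6234 + (-65 - 1*21) = -6234 + (-65 - 21) = -6234 - 86 = -6320)
C - T = 96376 - 1*(-6320) = 96376 + 6320 = 102696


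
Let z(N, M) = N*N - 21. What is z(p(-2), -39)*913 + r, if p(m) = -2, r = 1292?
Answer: -14229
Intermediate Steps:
z(N, M) = -21 + N² (z(N, M) = N² - 21 = -21 + N²)
z(p(-2), -39)*913 + r = (-21 + (-2)²)*913 + 1292 = (-21 + 4)*913 + 1292 = -17*913 + 1292 = -15521 + 1292 = -14229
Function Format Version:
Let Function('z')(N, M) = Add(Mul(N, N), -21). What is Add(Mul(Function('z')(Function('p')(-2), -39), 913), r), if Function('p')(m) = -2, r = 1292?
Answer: -14229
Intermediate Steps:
Function('z')(N, M) = Add(-21, Pow(N, 2)) (Function('z')(N, M) = Add(Pow(N, 2), -21) = Add(-21, Pow(N, 2)))
Add(Mul(Function('z')(Function('p')(-2), -39), 913), r) = Add(Mul(Add(-21, Pow(-2, 2)), 913), 1292) = Add(Mul(Add(-21, 4), 913), 1292) = Add(Mul(-17, 913), 1292) = Add(-15521, 1292) = -14229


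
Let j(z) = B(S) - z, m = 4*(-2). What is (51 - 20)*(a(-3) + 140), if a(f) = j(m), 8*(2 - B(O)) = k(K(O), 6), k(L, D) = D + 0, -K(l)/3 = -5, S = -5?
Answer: 18507/4 ≈ 4626.8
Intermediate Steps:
K(l) = 15 (K(l) = -3*(-5) = 15)
k(L, D) = D
B(O) = 5/4 (B(O) = 2 - ⅛*6 = 2 - ¾ = 5/4)
m = -8
j(z) = 5/4 - z
a(f) = 37/4 (a(f) = 5/4 - 1*(-8) = 5/4 + 8 = 37/4)
(51 - 20)*(a(-3) + 140) = (51 - 20)*(37/4 + 140) = 31*(597/4) = 18507/4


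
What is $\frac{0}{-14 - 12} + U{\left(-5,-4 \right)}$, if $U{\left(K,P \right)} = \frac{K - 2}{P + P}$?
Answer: $\frac{7}{8} \approx 0.875$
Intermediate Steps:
$U{\left(K,P \right)} = \frac{-2 + K}{2 P}$
$\frac{0}{-14 - 12} + U{\left(-5,-4 \right)} = \frac{0}{-14 - 12} + \frac{-2 - 5}{2 \left(-4\right)} = \frac{0}{-26} + \frac{1}{2} \left(- \frac{1}{4}\right) \left(-7\right) = 0 \left(- \frac{1}{26}\right) + \frac{7}{8} = 0 + \frac{7}{8} = \frac{7}{8}$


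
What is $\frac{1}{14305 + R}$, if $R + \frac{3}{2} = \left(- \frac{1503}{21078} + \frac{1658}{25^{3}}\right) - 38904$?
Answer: $- \frac{18296875}{450111636607} \approx -4.065 \cdot 10^{-5}$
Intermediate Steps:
$R = - \frac{711848433482}{18296875}$ ($R = - \frac{3}{2} + \left(\left(- \frac{1503}{21078} + \frac{1658}{25^{3}}\right) - 38904\right) = - \frac{3}{2} - \left(\frac{91113335}{2342} - \frac{1658}{15625}\right) = - \frac{3}{2} + \left(\left(- \frac{167}{2342} + 1658 \cdot \frac{1}{15625}\right) - 38904\right) = - \frac{3}{2} + \left(\left(- \frac{167}{2342} + \frac{1658}{15625}\right) - 38904\right) = - \frac{3}{2} + \left(\frac{1273661}{36593750} - 38904\right) = - \frac{3}{2} - \frac{1423641976339}{36593750} = - \frac{711848433482}{18296875} \approx -38905.0$)
$\frac{1}{14305 + R} = \frac{1}{14305 - \frac{711848433482}{18296875}} = \frac{1}{- \frac{450111636607}{18296875}} = - \frac{18296875}{450111636607}$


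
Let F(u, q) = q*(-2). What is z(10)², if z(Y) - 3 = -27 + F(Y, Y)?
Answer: 1936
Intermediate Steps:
F(u, q) = -2*q
z(Y) = -24 - 2*Y (z(Y) = 3 + (-27 - 2*Y) = -24 - 2*Y)
z(10)² = (-24 - 2*10)² = (-24 - 20)² = (-44)² = 1936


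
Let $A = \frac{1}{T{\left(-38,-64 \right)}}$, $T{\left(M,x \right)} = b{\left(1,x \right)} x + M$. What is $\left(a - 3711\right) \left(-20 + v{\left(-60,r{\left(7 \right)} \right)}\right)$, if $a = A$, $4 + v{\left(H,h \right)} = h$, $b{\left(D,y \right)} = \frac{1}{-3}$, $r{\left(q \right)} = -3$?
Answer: $\frac{5009931}{50} \approx 1.002 \cdot 10^{5}$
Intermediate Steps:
$b{\left(D,y \right)} = - \frac{1}{3}$
$v{\left(H,h \right)} = -4 + h$
$T{\left(M,x \right)} = M - \frac{x}{3}$ ($T{\left(M,x \right)} = - \frac{x}{3} + M = M - \frac{x}{3}$)
$A = - \frac{3}{50}$ ($A = \frac{1}{-38 - - \frac{64}{3}} = \frac{1}{-38 + \frac{64}{3}} = \frac{1}{- \frac{50}{3}} = - \frac{3}{50} \approx -0.06$)
$a = - \frac{3}{50} \approx -0.06$
$\left(a - 3711\right) \left(-20 + v{\left(-60,r{\left(7 \right)} \right)}\right) = \left(- \frac{3}{50} - 3711\right) \left(-20 - 7\right) = - \frac{185553 \left(-20 - 7\right)}{50} = \left(- \frac{185553}{50}\right) \left(-27\right) = \frac{5009931}{50}$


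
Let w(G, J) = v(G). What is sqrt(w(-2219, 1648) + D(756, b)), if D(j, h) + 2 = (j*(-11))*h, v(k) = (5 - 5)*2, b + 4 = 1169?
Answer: I*sqrt(9688142) ≈ 3112.6*I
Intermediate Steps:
b = 1165 (b = -4 + 1169 = 1165)
v(k) = 0 (v(k) = 0*2 = 0)
D(j, h) = -2 - 11*h*j (D(j, h) = -2 + (j*(-11))*h = -2 + (-11*j)*h = -2 - 11*h*j)
w(G, J) = 0
sqrt(w(-2219, 1648) + D(756, b)) = sqrt(0 + (-2 - 11*1165*756)) = sqrt(0 + (-2 - 9688140)) = sqrt(0 - 9688142) = sqrt(-9688142) = I*sqrt(9688142)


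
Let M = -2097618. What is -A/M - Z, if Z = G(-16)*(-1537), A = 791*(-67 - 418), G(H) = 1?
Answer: 3223655231/2097618 ≈ 1536.8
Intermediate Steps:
A = -383635 (A = 791*(-485) = -383635)
Z = -1537 (Z = 1*(-1537) = -1537)
-A/M - Z = -(-383635)/(-2097618) - 1*(-1537) = -(-383635)*(-1)/2097618 + 1537 = -1*383635/2097618 + 1537 = -383635/2097618 + 1537 = 3223655231/2097618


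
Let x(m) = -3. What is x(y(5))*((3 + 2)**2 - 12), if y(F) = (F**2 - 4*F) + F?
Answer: -39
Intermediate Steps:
y(F) = F**2 - 3*F
x(y(5))*((3 + 2)**2 - 12) = -3*((3 + 2)**2 - 12) = -3*(5**2 - 12) = -3*(25 - 12) = -3*13 = -39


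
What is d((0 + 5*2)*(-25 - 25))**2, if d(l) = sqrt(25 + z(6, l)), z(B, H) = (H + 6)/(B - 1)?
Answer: -369/5 ≈ -73.800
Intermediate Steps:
z(B, H) = (6 + H)/(-1 + B)
d(l) = sqrt(131/5 + l/5) (d(l) = sqrt(25 + (6 + l)/(-1 + 6)) = sqrt(25 + (6 + l)/5) = sqrt(25 + (6/5 + l/5)) = sqrt(131/5 + l/5))
d((0 + 5*2)*(-25 - 25))**2 = (sqrt(655 + 5*((0 + 5*2)*(-25 - 25)))/5)**2 = (sqrt(655 + 5*((0 + 10)*(-50)))/5)**2 = (sqrt(655 + 5*(10*(-50)))/5)**2 = (sqrt(655 + 5*(-500))/5)**2 = (sqrt(655 - 2500)/5)**2 = (sqrt(-1845)/5)**2 = ((3*I*sqrt(205))/5)**2 = (3*I*sqrt(205)/5)**2 = -369/5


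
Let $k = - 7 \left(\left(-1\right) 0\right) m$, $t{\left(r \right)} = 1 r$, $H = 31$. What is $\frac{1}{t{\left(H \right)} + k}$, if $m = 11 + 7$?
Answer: $\frac{1}{31} \approx 0.032258$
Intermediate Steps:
$m = 18$
$t{\left(r \right)} = r$
$k = 0$ ($k = - 7 \left(\left(-1\right) 0\right) 18 = \left(-7\right) 0 \cdot 18 = 0 \cdot 18 = 0$)
$\frac{1}{t{\left(H \right)} + k} = \frac{1}{31 + 0} = \frac{1}{31}$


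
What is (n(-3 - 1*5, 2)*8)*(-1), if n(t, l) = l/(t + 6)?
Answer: 8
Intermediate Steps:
n(t, l) = l/(6 + t)
(n(-3 - 1*5, 2)*8)*(-1) = ((2/(6 + (-3 - 1*5)))*8)*(-1) = ((2/(6 + (-3 - 5)))*8)*(-1) = ((2/(6 - 8))*8)*(-1) = ((2/(-2))*8)*(-1) = ((2*(-1/2))*8)*(-1) = -1*8*(-1) = -8*(-1) = 8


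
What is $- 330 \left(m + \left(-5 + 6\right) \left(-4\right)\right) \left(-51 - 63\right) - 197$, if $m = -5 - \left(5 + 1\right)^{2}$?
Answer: $-1693097$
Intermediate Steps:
$m = -41$ ($m = -5 - 6^{2} = -5 - 36 = -41$)
$- 330 \left(m + \left(-5 + 6\right) \left(-4\right)\right) \left(-51 - 63\right) - 197 = - 330 \left(-41 + \left(-5 + 6\right) \left(-4\right)\right) \left(-51 - 63\right) - 197 = - 330 \left(-41 + 1 \left(-4\right)\right) \left(-114\right) - 197 = - 330 \left(-41 - 4\right) \left(-114\right) - 197 = - 330 \left(\left(-45\right) \left(-114\right)\right) - 197 = \left(-330\right) 5130 - 197 = -1692900 - 197 = -1693097$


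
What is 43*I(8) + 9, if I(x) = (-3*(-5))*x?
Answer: 5169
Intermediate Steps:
I(x) = 15*x
43*I(8) + 9 = 43*(15*8) + 9 = 43*120 + 9 = 5160 + 9 = 5169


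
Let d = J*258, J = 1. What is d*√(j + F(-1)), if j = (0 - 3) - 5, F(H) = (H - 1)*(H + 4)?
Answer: 258*I*√14 ≈ 965.35*I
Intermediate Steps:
F(H) = (-1 + H)*(4 + H)
d = 258 (d = 1*258 = 258)
j = -8 (j = -3 - 5 = -8)
d*√(j + F(-1)) = 258*√(-8 + (-4 + (-1)² + 3*(-1))) = 258*√(-8 + (-4 + 1 - 3)) = 258*√(-8 - 6) = 258*√(-14) = 258*(I*√14) = 258*I*√14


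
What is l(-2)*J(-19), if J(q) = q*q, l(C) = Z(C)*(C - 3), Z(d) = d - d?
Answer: 0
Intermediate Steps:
Z(d) = 0
l(C) = 0 (l(C) = 0*(C - 3) = 0*(-3 + C) = 0)
J(q) = q²
l(-2)*J(-19) = 0*(-19)² = 0*361 = 0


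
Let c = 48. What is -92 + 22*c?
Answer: 964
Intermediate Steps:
-92 + 22*c = -92 + 22*48 = -92 + 1056 = 964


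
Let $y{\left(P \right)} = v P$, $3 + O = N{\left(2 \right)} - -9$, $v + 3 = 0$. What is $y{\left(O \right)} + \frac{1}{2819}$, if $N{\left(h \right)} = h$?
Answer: $- \frac{67655}{2819} \approx -24.0$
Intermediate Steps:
$v = -3$ ($v = -3 + 0 = -3$)
$O = 8$ ($O = -3 + \left(2 - -9\right) = -3 + \left(2 + 9\right) = -3 + 11 = 8$)
$y{\left(P \right)} = - 3 P$
$y{\left(O \right)} + \frac{1}{2819} = \left(-3\right) 8 + \frac{1}{2819} = -24 + \frac{1}{2819} = - \frac{67655}{2819}$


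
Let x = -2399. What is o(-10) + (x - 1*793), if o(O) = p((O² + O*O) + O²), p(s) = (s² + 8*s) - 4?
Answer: 89204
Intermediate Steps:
p(s) = -4 + s² + 8*s
o(O) = -4 + 9*O⁴ + 24*O² (o(O) = -4 + ((O² + O*O) + O²)² + 8*((O² + O*O) + O²) = -4 + ((O² + O²) + O²)² + 8*((O² + O²) + O²) = -4 + (2*O² + O²)² + 8*(2*O² + O²) = -4 + (3*O²)² + 8*(3*O²) = -4 + 9*O⁴ + 24*O²)
o(-10) + (x - 1*793) = (-4 + 9*(-10)⁴ + 24*(-10)²) + (-2399 - 1*793) = (-4 + 9*10000 + 24*100) + (-2399 - 793) = (-4 + 90000 + 2400) - 3192 = 92396 - 3192 = 89204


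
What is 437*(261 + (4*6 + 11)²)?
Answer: 649382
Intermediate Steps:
437*(261 + (4*6 + 11)²) = 437*(261 + (24 + 11)²) = 437*(261 + 35²) = 437*(261 + 1225) = 437*1486 = 649382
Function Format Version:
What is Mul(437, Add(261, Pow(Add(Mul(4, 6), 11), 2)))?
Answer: 649382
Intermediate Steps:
Mul(437, Add(261, Pow(Add(Mul(4, 6), 11), 2))) = Mul(437, Add(261, Pow(Add(24, 11), 2))) = Mul(437, Add(261, Pow(35, 2))) = Mul(437, Add(261, 1225)) = Mul(437, 1486) = 649382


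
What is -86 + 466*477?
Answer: 222196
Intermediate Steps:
-86 + 466*477 = -86 + 222282 = 222196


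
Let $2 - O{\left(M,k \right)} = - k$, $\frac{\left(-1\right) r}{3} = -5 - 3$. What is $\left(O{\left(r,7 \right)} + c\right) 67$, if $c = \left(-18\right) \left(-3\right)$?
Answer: $4221$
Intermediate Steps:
$r = 24$ ($r = - 3 \left(-5 - 3\right) = \left(-3\right) \left(-8\right) = 24$)
$c = 54$
$O{\left(M,k \right)} = 2 + k$ ($O{\left(M,k \right)} = 2 - - k = 2 + k$)
$\left(O{\left(r,7 \right)} + c\right) 67 = \left(\left(2 + 7\right) + 54\right) 67 = \left(9 + 54\right) 67 = 63 \cdot 67 = 4221$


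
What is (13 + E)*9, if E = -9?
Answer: 36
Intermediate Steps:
(13 + E)*9 = (13 - 9)*9 = 4*9 = 36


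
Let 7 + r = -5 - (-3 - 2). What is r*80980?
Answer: -566860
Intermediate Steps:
r = -7 (r = -7 + (-5 - (-3 - 2)) = -7 + (-5 - 1*(-5)) = -7 + (-5 + 5) = -7 + 0 = -7)
r*80980 = -7*80980 = -566860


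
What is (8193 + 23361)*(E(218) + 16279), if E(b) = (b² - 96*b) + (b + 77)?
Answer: 1362186180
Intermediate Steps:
E(b) = 77 + b² - 95*b (E(b) = (b² - 96*b) + (77 + b) = 77 + b² - 95*b)
(8193 + 23361)*(E(218) + 16279) = (8193 + 23361)*((77 + 218² - 95*218) + 16279) = 31554*((77 + 47524 - 20710) + 16279) = 31554*(26891 + 16279) = 31554*43170 = 1362186180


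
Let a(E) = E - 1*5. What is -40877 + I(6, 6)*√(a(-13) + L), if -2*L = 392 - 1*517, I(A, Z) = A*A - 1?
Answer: -40877 + 35*√178/2 ≈ -40644.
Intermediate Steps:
a(E) = -5 + E (a(E) = E - 5 = -5 + E)
I(A, Z) = -1 + A² (I(A, Z) = A² - 1 = -1 + A²)
L = 125/2 (L = -(392 - 1*517)/2 = -(392 - 517)/2 = -½*(-125) = 125/2 ≈ 62.500)
-40877 + I(6, 6)*√(a(-13) + L) = -40877 + (-1 + 6²)*√((-5 - 13) + 125/2) = -40877 + (-1 + 36)*√(-18 + 125/2) = -40877 + 35*√(89/2) = -40877 + 35*(√178/2) = -40877 + 35*√178/2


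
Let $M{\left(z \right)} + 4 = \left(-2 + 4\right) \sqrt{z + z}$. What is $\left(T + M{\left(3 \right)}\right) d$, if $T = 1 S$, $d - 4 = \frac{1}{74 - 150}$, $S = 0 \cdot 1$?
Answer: $- \frac{303}{19} + \frac{303 \sqrt{6}}{38} \approx 3.5841$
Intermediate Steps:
$M{\left(z \right)} = -4 + 2 \sqrt{2} \sqrt{z}$ ($M{\left(z \right)} = -4 + \left(-2 + 4\right) \sqrt{z + z} = -4 + 2 \sqrt{2 z} = -4 + 2 \sqrt{2} \sqrt{z}$)
$S = 0$
$d = \frac{303}{76}$ ($d = 4 + \frac{1}{74 - 150} = 4 + \frac{1}{-76} = 4 - \frac{1}{76} = \frac{303}{76} \approx 3.9868$)
$T = 0$ ($T = 1 \cdot 0 = 0$)
$\left(T + M{\left(3 \right)}\right) d = \left(0 - \left(4 - 2 \sqrt{2} \sqrt{3}\right)\right) \frac{303}{76} = \left(0 - \left(4 - 2 \sqrt{6}\right)\right) \frac{303}{76} = \left(-4 + 2 \sqrt{6}\right) \frac{303}{76} = - \frac{303}{19} + \frac{303 \sqrt{6}}{38}$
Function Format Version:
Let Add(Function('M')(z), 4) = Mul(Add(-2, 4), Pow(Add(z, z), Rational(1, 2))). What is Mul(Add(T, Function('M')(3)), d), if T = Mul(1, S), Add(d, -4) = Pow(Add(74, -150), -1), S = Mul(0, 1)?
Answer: Add(Rational(-303, 19), Mul(Rational(303, 38), Pow(6, Rational(1, 2)))) ≈ 3.5841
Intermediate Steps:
Function('M')(z) = Add(-4, Mul(2, Pow(2, Rational(1, 2)), Pow(z, Rational(1, 2)))) (Function('M')(z) = Add(-4, Mul(Add(-2, 4), Pow(Add(z, z), Rational(1, 2)))) = Add(-4, Mul(2, Pow(Mul(2, z), Rational(1, 2)))) = Add(-4, Mul(2, Mul(Pow(2, Rational(1, 2)), Pow(z, Rational(1, 2))))) = Add(-4, Mul(2, Pow(2, Rational(1, 2)), Pow(z, Rational(1, 2)))))
S = 0
d = Rational(303, 76) (d = Add(4, Pow(Add(74, -150), -1)) = Add(4, Pow(-76, -1)) = Add(4, Rational(-1, 76)) = Rational(303, 76) ≈ 3.9868)
T = 0 (T = Mul(1, 0) = 0)
Mul(Add(T, Function('M')(3)), d) = Mul(Add(0, Add(-4, Mul(2, Pow(2, Rational(1, 2)), Pow(3, Rational(1, 2))))), Rational(303, 76)) = Mul(Add(0, Add(-4, Mul(2, Pow(6, Rational(1, 2))))), Rational(303, 76)) = Mul(Add(-4, Mul(2, Pow(6, Rational(1, 2)))), Rational(303, 76)) = Add(Rational(-303, 19), Mul(Rational(303, 38), Pow(6, Rational(1, 2))))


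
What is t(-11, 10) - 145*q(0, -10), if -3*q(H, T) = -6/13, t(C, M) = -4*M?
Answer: -810/13 ≈ -62.308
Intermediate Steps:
q(H, T) = 2/13 (q(H, T) = -(-2)/13 = -⅓*(-6/13) = 2/13)
t(-11, 10) - 145*q(0, -10) = -4*10 - 145*2/13 = -40 - 290/13 = -810/13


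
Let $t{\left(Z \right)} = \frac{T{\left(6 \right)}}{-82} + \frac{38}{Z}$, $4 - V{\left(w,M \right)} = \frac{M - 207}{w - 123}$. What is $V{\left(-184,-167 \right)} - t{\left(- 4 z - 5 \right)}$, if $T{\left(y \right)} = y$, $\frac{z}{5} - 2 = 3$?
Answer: $\frac{4251481}{1321635} \approx 3.2168$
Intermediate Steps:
$z = 25$ ($z = 10 + 5 \cdot 3 = 10 + 15 = 25$)
$V{\left(w,M \right)} = 4 - \frac{-207 + M}{-123 + w}$ ($V{\left(w,M \right)} = 4 - \frac{M - 207}{w - 123} = 4 - \frac{-207 + M}{-123 + w}$)
$t{\left(Z \right)} = - \frac{3}{41} + \frac{38}{Z}$ ($t{\left(Z \right)} = \frac{6}{-82} + \frac{38}{Z} = 6 \left(- \frac{1}{82}\right) + \frac{38}{Z} = - \frac{3}{41} + \frac{38}{Z}$)
$V{\left(-184,-167 \right)} - t{\left(- 4 z - 5 \right)} = \frac{-285 - -167 + 4 \left(-184\right)}{-123 - 184} - \left(- \frac{3}{41} + \frac{38}{\left(-4\right) 25 - 5}\right) = \frac{-285 + 167 - 736}{-307} - \left(- \frac{3}{41} + \frac{38}{-100 - 5}\right) = \left(- \frac{1}{307}\right) \left(-854\right) - \left(- \frac{3}{41} + \frac{38}{-105}\right) = \frac{854}{307} - \left(- \frac{3}{41} + 38 \left(- \frac{1}{105}\right)\right) = \frac{854}{307} - \left(- \frac{3}{41} - \frac{38}{105}\right) = \frac{854}{307} - - \frac{1873}{4305} = \frac{854}{307} + \frac{1873}{4305} = \frac{4251481}{1321635}$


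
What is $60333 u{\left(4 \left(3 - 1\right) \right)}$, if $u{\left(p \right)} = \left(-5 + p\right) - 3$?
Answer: $0$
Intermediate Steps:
$u{\left(p \right)} = -8 + p$
$60333 u{\left(4 \left(3 - 1\right) \right)} = 60333 \left(-8 + 4 \left(3 - 1\right)\right) = 60333 \left(-8 + 4 \cdot 2\right) = 60333 \left(-8 + 8\right) = 60333 \cdot 0 = 0$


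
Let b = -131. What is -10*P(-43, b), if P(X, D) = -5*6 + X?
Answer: 730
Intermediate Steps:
P(X, D) = -30 + X
-10*P(-43, b) = -10*(-30 - 43) = -10*(-73) = 730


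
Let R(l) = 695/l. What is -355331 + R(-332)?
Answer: -117970587/332 ≈ -3.5533e+5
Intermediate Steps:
-355331 + R(-332) = -355331 + 695/(-332) = -355331 + 695*(-1/332) = -355331 - 695/332 = -117970587/332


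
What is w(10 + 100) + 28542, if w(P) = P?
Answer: 28652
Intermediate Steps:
w(10 + 100) + 28542 = (10 + 100) + 28542 = 110 + 28542 = 28652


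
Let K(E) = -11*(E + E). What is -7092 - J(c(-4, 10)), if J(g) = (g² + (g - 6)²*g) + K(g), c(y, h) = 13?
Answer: -7612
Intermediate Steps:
K(E) = -22*E
J(g) = g² - 22*g + g*(-6 + g)² (J(g) = (g² + (g - 6)²*g) - 22*g = (g² + (-6 + g)²*g) - 22*g = (g² + g*(-6 + g)²) - 22*g = g² - 22*g + g*(-6 + g)²)
-7092 - J(c(-4, 10)) = -7092 - 13*(-22 + 13 + (-6 + 13)²) = -7092 - 13*(-22 + 13 + 7²) = -7092 - 13*(-22 + 13 + 49) = -7092 - 13*40 = -7092 - 1*520 = -7092 - 520 = -7612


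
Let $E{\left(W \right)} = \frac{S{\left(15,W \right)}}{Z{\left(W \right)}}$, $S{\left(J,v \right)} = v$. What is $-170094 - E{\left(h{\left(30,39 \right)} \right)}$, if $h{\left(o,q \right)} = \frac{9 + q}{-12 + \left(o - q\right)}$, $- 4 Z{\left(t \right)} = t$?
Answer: $-170090$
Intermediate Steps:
$Z{\left(t \right)} = - \frac{t}{4}$
$h{\left(o,q \right)} = \frac{9 + q}{-12 + o - q}$
$E{\left(W \right)} = -4$ ($E{\left(W \right)} = \frac{W}{\left(- \frac{1}{4}\right) W} = W \left(- \frac{4}{W}\right) = -4$)
$-170094 - E{\left(h{\left(30,39 \right)} \right)} = -170094 - -4 = -170094 + 4 = -170090$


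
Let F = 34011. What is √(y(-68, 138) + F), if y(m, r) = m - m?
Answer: 3*√3779 ≈ 184.42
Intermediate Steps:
y(m, r) = 0
√(y(-68, 138) + F) = √(0 + 34011) = √34011 = 3*√3779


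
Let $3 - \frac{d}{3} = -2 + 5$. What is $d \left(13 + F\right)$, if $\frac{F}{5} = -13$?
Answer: $0$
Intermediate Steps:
$F = -65$ ($F = 5 \left(-13\right) = -65$)
$d = 0$ ($d = 9 - 3 \left(-2 + 5\right) = 9 - 9 = 0$)
$d \left(13 + F\right) = 0 \left(13 - 65\right) = 0 \left(-52\right) = 0$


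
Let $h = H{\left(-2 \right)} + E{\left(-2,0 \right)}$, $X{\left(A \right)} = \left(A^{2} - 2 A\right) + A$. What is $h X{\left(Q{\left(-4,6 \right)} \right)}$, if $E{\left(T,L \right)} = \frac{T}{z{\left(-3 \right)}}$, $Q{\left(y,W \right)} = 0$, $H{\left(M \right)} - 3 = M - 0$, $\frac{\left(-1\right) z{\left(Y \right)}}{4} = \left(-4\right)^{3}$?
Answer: $0$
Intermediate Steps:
$z{\left(Y \right)} = 256$ ($z{\left(Y \right)} = - 4 \left(-4\right)^{3} = \left(-4\right) \left(-64\right) = 256$)
$H{\left(M \right)} = 3 + M$ ($H{\left(M \right)} = 3 + \left(M - 0\right) = 3 + \left(M + 0\right) = 3 + M$)
$E{\left(T,L \right)} = \frac{T}{256}$
$X{\left(A \right)} = A^{2} - A$
$h = \frac{127}{128}$ ($h = \left(3 - 2\right) + \frac{1}{256} \left(-2\right) = 1 - \frac{1}{128} = \frac{127}{128} \approx 0.99219$)
$h X{\left(Q{\left(-4,6 \right)} \right)} = \frac{127 \cdot 0 \left(-1 + 0\right)}{128} = \frac{127 \cdot 0 \left(-1\right)}{128} = \frac{127}{128} \cdot 0 = 0$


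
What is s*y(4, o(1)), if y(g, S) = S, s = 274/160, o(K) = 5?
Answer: 137/16 ≈ 8.5625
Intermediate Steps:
s = 137/80 (s = 274*(1/160) = 137/80 ≈ 1.7125)
s*y(4, o(1)) = (137/80)*5 = 137/16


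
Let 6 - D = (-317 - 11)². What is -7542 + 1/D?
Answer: -811353277/107578 ≈ -7542.0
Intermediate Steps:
D = -107578 (D = 6 - (-317 - 11)² = 6 - 1*(-328)² = 6 - 1*107584 = 6 - 107584 = -107578)
-7542 + 1/D = -7542 + 1/(-107578) = -7542 - 1/107578 = -811353277/107578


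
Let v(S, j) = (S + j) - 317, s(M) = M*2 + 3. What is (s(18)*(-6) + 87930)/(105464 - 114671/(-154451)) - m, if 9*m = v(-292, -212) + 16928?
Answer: -29138577087109/16289134935 ≈ -1788.8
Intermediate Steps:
s(M) = 3 + 2*M (s(M) = 2*M + 3 = 3 + 2*M)
v(S, j) = -317 + S + j
m = 5369/3 (m = ((-317 - 292 - 212) + 16928)/9 = (-821 + 16928)/9 = (⅑)*16107 = 5369/3 ≈ 1789.7)
(s(18)*(-6) + 87930)/(105464 - 114671/(-154451)) - m = ((3 + 2*18)*(-6) + 87930)/(105464 - 114671/(-154451)) - 1*5369/3 = ((3 + 36)*(-6) + 87930)/(105464 - 114671*(-1/154451)) - 5369/3 = (39*(-6) + 87930)/(105464 + 114671/154451) - 5369/3 = (-234 + 87930)/(16289134935/154451) - 5369/3 = 87696*(154451/16289134935) - 5369/3 = 4514911632/5429711645 - 5369/3 = -29138577087109/16289134935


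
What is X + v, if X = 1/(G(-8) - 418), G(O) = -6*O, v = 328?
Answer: 121359/370 ≈ 328.00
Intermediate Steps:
X = -1/370 (X = 1/(-6*(-8) - 418) = 1/(48 - 418) = 1/(-370) = -1/370 ≈ -0.0027027)
X + v = -1/370 + 328 = 121359/370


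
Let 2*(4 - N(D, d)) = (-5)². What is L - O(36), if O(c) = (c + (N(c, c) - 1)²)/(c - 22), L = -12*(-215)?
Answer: 143975/56 ≈ 2571.0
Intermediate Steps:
N(D, d) = -17/2 (N(D, d) = 4 - ½*(-5)² = 4 - ½*25 = 4 - 25/2 = -17/2)
L = 2580
O(c) = (361/4 + c)/(-22 + c) (O(c) = (c + (-17/2 - 1)²)/(c - 22) = (c + (-19/2)²)/(-22 + c) = (c + 361/4)/(-22 + c) = (361/4 + c)/(-22 + c))
L - O(36) = 2580 - (361/4 + 36)/(-22 + 36) = 2580 - 505/(14*4) = 2580 - 1*505/56 = 2580 - 505/56 = 143975/56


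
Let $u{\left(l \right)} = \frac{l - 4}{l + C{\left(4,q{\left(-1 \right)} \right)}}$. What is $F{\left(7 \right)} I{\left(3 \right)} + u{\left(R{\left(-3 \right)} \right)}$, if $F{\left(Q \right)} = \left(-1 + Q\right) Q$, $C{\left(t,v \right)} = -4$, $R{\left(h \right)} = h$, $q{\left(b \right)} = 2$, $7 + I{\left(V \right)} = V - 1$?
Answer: $-209$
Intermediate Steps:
$I{\left(V \right)} = -8 + V$ ($I{\left(V \right)} = -7 + \left(V - 1\right) = -7 + \left(-1 + V\right) = -8 + V$)
$u{\left(l \right)} = 1$ ($u{\left(l \right)} = \frac{l - 4}{l - 4} = \frac{-4 + l}{-4 + l} = 1$)
$F{\left(Q \right)} = Q \left(-1 + Q\right)$
$F{\left(7 \right)} I{\left(3 \right)} + u{\left(R{\left(-3 \right)} \right)} = 7 \left(-1 + 7\right) \left(-8 + 3\right) + 1 = 7 \cdot 6 \left(-5\right) + 1 = 42 \left(-5\right) + 1 = -210 + 1 = -209$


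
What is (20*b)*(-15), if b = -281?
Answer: 84300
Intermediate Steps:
(20*b)*(-15) = (20*(-281))*(-15) = -5620*(-15) = 84300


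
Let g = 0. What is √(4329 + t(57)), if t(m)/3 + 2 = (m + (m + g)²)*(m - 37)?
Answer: √202683 ≈ 450.20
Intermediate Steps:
t(m) = -6 + 3*(-37 + m)*(m + m²) (t(m) = -6 + 3*((m + (m + 0)²)*(m - 37)) = -6 + 3*((m + m²)*(-37 + m)) = -6 + 3*((-37 + m)*(m + m²)) = -6 + 3*(-37 + m)*(m + m²))
√(4329 + t(57)) = √(4329 + (-6 - 111*57 - 108*57² + 3*57³)) = √(4329 + (-6 - 6327 - 108*3249 + 3*185193)) = √(4329 + (-6 - 6327 - 350892 + 555579)) = √(4329 + 198354) = √202683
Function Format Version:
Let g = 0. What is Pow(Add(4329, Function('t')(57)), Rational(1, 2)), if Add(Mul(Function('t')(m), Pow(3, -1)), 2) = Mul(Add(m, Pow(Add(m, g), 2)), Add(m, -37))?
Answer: Pow(202683, Rational(1, 2)) ≈ 450.20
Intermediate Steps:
Function('t')(m) = Add(-6, Mul(3, Add(-37, m), Add(m, Pow(m, 2)))) (Function('t')(m) = Add(-6, Mul(3, Mul(Add(m, Pow(Add(m, 0), 2)), Add(m, -37)))) = Add(-6, Mul(3, Mul(Add(m, Pow(m, 2)), Add(-37, m)))) = Add(-6, Mul(3, Mul(Add(-37, m), Add(m, Pow(m, 2))))) = Add(-6, Mul(3, Add(-37, m), Add(m, Pow(m, 2)))))
Pow(Add(4329, Function('t')(57)), Rational(1, 2)) = Pow(Add(4329, Add(-6, Mul(-111, 57), Mul(-108, Pow(57, 2)), Mul(3, Pow(57, 3)))), Rational(1, 2)) = Pow(Add(4329, Add(-6, -6327, Mul(-108, 3249), Mul(3, 185193))), Rational(1, 2)) = Pow(Add(4329, Add(-6, -6327, -350892, 555579)), Rational(1, 2)) = Pow(Add(4329, 198354), Rational(1, 2)) = Pow(202683, Rational(1, 2))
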